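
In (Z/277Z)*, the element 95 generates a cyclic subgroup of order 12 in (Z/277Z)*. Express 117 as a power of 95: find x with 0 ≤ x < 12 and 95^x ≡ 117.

10

Successive powers of 95 modulo 277:
  95^0=1  95^1=95  95^2=161  95^3=60  95^4=160  95^5=242
  95^6=276  95^7=182  95^8=116  95^9=217  95^10=117
So 95^10 ≡ 117 (mod 277), giving x = 10.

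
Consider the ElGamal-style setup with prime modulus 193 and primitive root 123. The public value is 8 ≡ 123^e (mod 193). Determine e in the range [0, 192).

114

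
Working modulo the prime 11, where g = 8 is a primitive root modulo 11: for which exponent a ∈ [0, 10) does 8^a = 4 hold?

4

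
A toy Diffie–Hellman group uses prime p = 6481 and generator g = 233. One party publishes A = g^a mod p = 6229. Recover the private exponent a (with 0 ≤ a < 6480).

Baby-step giant-step with m = ceil(sqrt(6480)) = 81.
Baby table (233^j mod 6481 for j=0..80):
  0:1  1:233  2:2441  3:4906  4:2442  5:5139  6:4883  7:3564
  8:844  9:2222  10:5727  11:5786  12:90  13:1527  14:5817  15:832
  16:5907  17:2359  18:5243  19:3191  20:4669  21:5550  22:3431  23:2260
  24:1619  25:1329  26:5050  27:3589  28:188  29:4918  30:5238  31:2026
  32:5426  33:463  34:4183  35:2489  36:3128  37:2952  38:830  39:5441
  40:3958  41:1912  42:4788  43:872  44:2265  45:2784  46:572  47:3656
  48:2837  49:6440  50:3409  51:3615  52:6246  53:3574  54:3174  55:708
  56:2939  57:4282  58:6113  59:4990  60:2571  61:2791  62:2203  63:1300
  64:4774  65:4091  66:496  67:5391  68:5270  69:3001  70:5766  71:1911
  72:4555  73:4912  74:3840  75:342  76:1914  77:5254  78:5754  79:5596
  80:1187
Giant step factor: 233^(-81) ≡ 5453 (mod 6481).
Scan 6229·5453^i mod 6481 for i = 0, 1, …:
  i=0: 6229   i=1: 6297   i=2: 1203   i=3: 1187
Match at i=3, j=80: a = 3·81 + 80 = 323.

323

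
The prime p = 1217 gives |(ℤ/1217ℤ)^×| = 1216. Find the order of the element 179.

1216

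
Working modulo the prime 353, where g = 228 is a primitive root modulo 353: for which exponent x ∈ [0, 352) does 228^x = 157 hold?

322

Baby-step giant-step with m = ceil(sqrt(352)) = 19.
Baby table (228^j mod 353 for j=0..18):
  0:1  1:228  2:93  3:24  4:177  5:114  6:223  7:12
  8:265  9:57  10:288  11:6  12:309  13:205  14:144  15:3
  16:331  17:279  18:72
Giant step factor: 228^(-19) ≡ 236 (mod 353).
Scan 157·236^i mod 353 for i = 0, 1, …:
  i=0: 157   i=1: 340   i=2: 109   i=3: 308
  i=4: 323   i=5: 333   i=6: 222   i=7: 148
  i=8: 334   i=9: 105     …   i=15: 108
  i=16: 72
Match at i=16, j=18: x = 16·19 + 18 = 322.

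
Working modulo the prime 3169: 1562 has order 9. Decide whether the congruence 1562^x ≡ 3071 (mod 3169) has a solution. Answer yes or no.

yes

3071 ∈ ⟨1562⟩ iff 3071^9 ≡ 1 (mod 3169), since |⟨1562⟩| = 9.
3071^9 mod 3169 = 1.
Since 1 = 1, 3071 lies in the subgroup.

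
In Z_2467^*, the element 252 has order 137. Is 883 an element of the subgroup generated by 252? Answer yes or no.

yes

883 ∈ ⟨252⟩ iff 883^137 ≡ 1 (mod 2467), since |⟨252⟩| = 137.
883^137 mod 2467 = 1.
Since 1 = 1, 883 lies in the subgroup.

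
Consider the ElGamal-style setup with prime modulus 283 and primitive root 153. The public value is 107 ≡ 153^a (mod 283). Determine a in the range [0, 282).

185

Baby-step giant-step with m = ceil(sqrt(282)) = 17.
Baby table (153^j mod 283 for j=0..16):
  0:1  1:153  2:203  3:212  4:174  5:20  6:230  7:98
  8:278  9:84  10:117  11:72  12:262  13:183  14:265  15:76
  16:25
Giant step factor: 153^(-17) ≡ 126 (mod 283).
Scan 107·126^i mod 283 for i = 0, 1, …:
  i=0: 107   i=1: 181   i=2: 166   i=3: 257
  i=4: 120   i=5: 121   i=6: 247   i=7: 275
  i=8: 124   i=9: 59   i=10: 76
Match at i=10, j=15: a = 10·17 + 15 = 185.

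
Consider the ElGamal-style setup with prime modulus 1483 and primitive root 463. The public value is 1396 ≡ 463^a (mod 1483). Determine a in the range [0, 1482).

484

Baby-step giant-step with m = ceil(sqrt(1482)) = 39.
Baby table (463^j mod 1483 for j=0..38):
  0:1  1:463  2:817  3:106  4:139  5:588  6:855  7:1387
  8:42  9:167  10:205  11:3  12:1389  13:968  14:318  15:417
  16:281  17:1082  18:1195  19:126  20:501  21:615  22:9  23:1201
  24:1421  25:954  26:1251  27:843  28:280  29:619  30:378  31:20
  32:362  33:27  34:637  35:1297  36:1379  37:787  38:1046
Giant step factor: 463^(-39) ≡ 941 (mod 1483).
Scan 1396·941^i mod 1483 for i = 0, 1, …:
  i=0: 1396   i=1: 1181   i=2: 554   i=3: 781
  i=4: 836   i=5: 686   i=6: 421   i=7: 200
  i=8: 1342   i=9: 789   i=10: 949   i=11: 243
  i=12: 281
Match at i=12, j=16: a = 12·39 + 16 = 484.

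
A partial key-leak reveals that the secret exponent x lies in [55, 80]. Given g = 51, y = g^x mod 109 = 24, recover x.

Compute 51^55 mod 109 = 58, then multiply by 51 repeatedly:
  51^55=58  51^56=15  51^57=2  51^58=102  51^59=79
  51^60=105  51^61=14  51^62=60  51^63=8  51^64=81
  51^65=98  51^66=93  51^67=56  51^68=22  51^69=32
  51^70=106  51^71=65  51^72=45  51^73=6  51^74=88
  51^75=19  51^76=97  51^77=42  51^78=71  51^79=24
Found 24 at exponent 79.

79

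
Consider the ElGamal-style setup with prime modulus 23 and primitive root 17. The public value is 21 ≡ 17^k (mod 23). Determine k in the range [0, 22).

5

Successive powers of 17 modulo 23:
  17^0=1  17^1=17  17^2=13  17^3=14  17^4=8  17^5=21
So 17^5 ≡ 21 (mod 23), giving k = 5.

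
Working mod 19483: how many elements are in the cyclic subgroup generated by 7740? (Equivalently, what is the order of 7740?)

The order of 7740 must divide p − 1 = 19482 = 2 · 3 · 17 · 191.
Divisors: 1, 2, 3, 6, 17, 34, 51, 102, 191, 382, 573, 1146, 3247, 6494, 9741, 19482.
Check each in increasing order: 7740^1 ≡ 7740;  7740^2 ≡ 16858;  7740^3 ≡ 3269;  7740^6 ≡ 9677;  7740^17 ≡ 5932;  7740^34 ≡ 2326;  7740^51 ≡ 3868;  7740^102 ≡ 17963;  7740^191 ≡ 67;  7740^382 ≡ 4489;  7740^573 ≡ 8518;  7740^1146 ≡ 1632;  7740^3247 ≡ 15005;  7740^6494 ≡ 4477;  7740^9741 ≡ 1.
Smallest exponent giving 1 is 9741.

9741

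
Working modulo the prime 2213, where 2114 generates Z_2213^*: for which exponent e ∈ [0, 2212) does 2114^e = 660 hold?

Baby-step giant-step with m = ceil(sqrt(2212)) = 48.
Baby table (2114^j mod 2213 for j=0..47):
  0:1  1:2114  2:949  3:1208  4:2123  5:58  6:897  7:1930
  8:1461  9:1419  10:1151  11:1127  12:1290  13:644  14:421  15:368
  16:1189  17:1791  18:1944  19:75  20:1427  21:359  22:2080  23:2102
  24:2137  25:885  26:905  27:1138  28:201  29:18  30:431  31:1591
  32:1827  33:593  34:1044  35:655  36:1545  37:1955  38:1199  39:801
  40:369  41:1090  42:527  43:939  44:2198  45:1485  46:1256  47:1797
Giant step factor: 2114^(-48) ≡ 1595 (mod 2213).
Scan 660·1595^i mod 2213 for i = 0, 1, …:
  i=0: 660   i=1: 1525   i=2: 288   i=3: 1269
  i=4: 1373   i=5: 1278   i=6: 237   i=7: 1805
  i=8: 2075   i=9: 1190     …   i=38: 2170
  i=39: 18
Match at i=39, j=29: e = 39·48 + 29 = 1901.

1901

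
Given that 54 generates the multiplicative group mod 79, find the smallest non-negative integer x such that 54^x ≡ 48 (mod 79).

47

Baby-step giant-step with m = ceil(sqrt(78)) = 9.
Baby table (54^j mod 79 for j=0..8):
  0:1  1:54  2:72  3:17  4:49  5:39  6:52  7:43
  8:31
Giant step factor: 54^(-9) ≡ 58 (mod 79).
Scan 48·58^i mod 79 for i = 0, 1, …:
  i=0: 48   i=1: 19   i=2: 75   i=3: 5
  i=4: 53   i=5: 72
Match at i=5, j=2: x = 5·9 + 2 = 47.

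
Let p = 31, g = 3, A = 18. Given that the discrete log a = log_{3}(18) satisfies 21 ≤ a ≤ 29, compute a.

26

Compute 3^21 mod 31 = 15, then multiply by 3 repeatedly:
  3^21=15  3^22=14  3^23=11  3^24=2  3^25=6
  3^26=18
Found 18 at exponent 26.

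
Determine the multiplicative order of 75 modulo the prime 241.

The order of 75 must divide p − 1 = 240 = 2^4 · 3 · 5.
Divisors: 1, 2, 3, 4, 5, 6, 8, 10, 12, 15, 16, 20, 24, 30, 40, 48, 60, 80, 120, 240.
Check each in increasing order: 75^1 ≡ 75;  75^2 ≡ 82;  75^3 ≡ 125;  75^4 ≡ 217;  75^5 ≡ 128;  75^6 ≡ 201;  75^8 ≡ 94;  75^10 ≡ 237;  75^12 ≡ 154;  75^15 ≡ 211;  75^16 ≡ 160;  75^20 ≡ 16;  75^24 ≡ 98;  75^30 ≡ 177;  75^40 ≡ 15;  75^48 ≡ 205;  75^60 ≡ 240;  75^80 ≡ 225;  75^120 ≡ 1.
Smallest exponent giving 1 is 120.

120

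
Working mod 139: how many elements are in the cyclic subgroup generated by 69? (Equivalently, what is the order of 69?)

69

The order of 69 must divide p − 1 = 138 = 2 · 3 · 23.
Divisors: 1, 2, 3, 6, 23, 46, 69, 138.
Check each in increasing order: 69^1 ≡ 69;  69^2 ≡ 35;  69^3 ≡ 52;  69^6 ≡ 63;  69^23 ≡ 96;  69^46 ≡ 42;  69^69 ≡ 1.
Smallest exponent giving 1 is 69.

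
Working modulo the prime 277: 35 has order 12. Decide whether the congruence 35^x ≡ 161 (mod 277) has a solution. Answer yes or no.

161 ∈ ⟨35⟩ iff 161^12 ≡ 1 (mod 277), since |⟨35⟩| = 12.
161^12 mod 277 = 1.
Since 1 = 1, 161 lies in the subgroup.

yes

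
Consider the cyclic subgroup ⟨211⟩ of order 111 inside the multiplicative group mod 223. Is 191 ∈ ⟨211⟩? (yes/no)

no

191 ∈ ⟨211⟩ iff 191^111 ≡ 1 (mod 223), since |⟨211⟩| = 111.
191^111 mod 223 = 222.
Since 222 ≠ 1, 191 does not lie in the subgroup.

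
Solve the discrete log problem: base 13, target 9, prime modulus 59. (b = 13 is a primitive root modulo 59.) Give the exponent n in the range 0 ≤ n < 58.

Successive powers of 13 modulo 59:
  13^0=1  13^1=13  13^2=51  13^3=14  13^4=5  13^5=6
  13^6=19  13^7=11  13^8=25  13^9=30  13^10=36  13^11=55
  13^12=7  13^13=32  13^14=3  13^15=39  13^16=35  13^17=42
  13^18=15  13^19=18  13^20=57  13^21=33  13^22=16  13^23=31
  13^24=49  13^25=47  13^26=21  13^27=37  13^28=9
So 13^28 ≡ 9 (mod 59), giving n = 28.

28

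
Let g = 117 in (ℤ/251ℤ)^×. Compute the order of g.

125

The order of 117 must divide p − 1 = 250 = 2 · 5^3.
Divisors: 1, 2, 5, 10, 25, 50, 125, 250.
Check each in increasing order: 117^1 ≡ 117;  117^2 ≡ 135;  117^5 ≡ 80;  117^10 ≡ 125;  117^25 ≡ 20;  117^50 ≡ 149;  117^125 ≡ 1.
Smallest exponent giving 1 is 125.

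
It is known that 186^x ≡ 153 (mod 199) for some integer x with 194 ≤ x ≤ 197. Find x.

197

Compute 186^194 mod 199 = 155, then multiply by 186 repeatedly:
  186^194=155  186^195=174  186^196=126  186^197=153
Found 153 at exponent 197.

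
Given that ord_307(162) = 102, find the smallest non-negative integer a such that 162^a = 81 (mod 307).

36

Baby-step giant-step with m = ceil(sqrt(102)) = 11.
Baby table (162^j mod 307 for j=0..10):
  0:1  1:162  2:149  3:192  4:97  5:57  6:24  7:204
  8:199  9:3  10:179
Giant step factor: 162^(-11) ≡ 125 (mod 307).
Scan 81·125^i mod 307 for i = 0, 1, …:
  i=0: 81   i=1: 301   i=2: 171   i=3: 192
Match at i=3, j=3: a = 3·11 + 3 = 36.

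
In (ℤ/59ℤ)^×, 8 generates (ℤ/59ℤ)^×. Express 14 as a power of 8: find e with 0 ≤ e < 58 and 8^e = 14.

Baby-step giant-step with m = ceil(sqrt(58)) = 8.
Baby table (8^j mod 59 for j=0..7):
  0:1  1:8  2:5  3:40  4:25  5:23  6:7  7:56
Giant step factor: 8^(-8) ≡ 27 (mod 59).
Scan 14·27^i mod 59 for i = 0, 1, …:
  i=0: 14   i=1: 24   i=2: 58   i=3: 32
  i=4: 38   i=5: 23
Match at i=5, j=5: e = 5·8 + 5 = 45.

45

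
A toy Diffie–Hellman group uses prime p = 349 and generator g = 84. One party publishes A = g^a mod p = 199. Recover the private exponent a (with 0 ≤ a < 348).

71

Baby-step giant-step with m = ceil(sqrt(348)) = 19.
Baby table (84^j mod 349 for j=0..18):
  0:1  1:84  2:76  3:102  4:192  5:74  6:283  7:40
  8:219  9:248  10:241  11:2  12:168  13:152  14:204  15:35
  16:148  17:217  18:80
Giant step factor: 84^(-19) ≡ 200 (mod 349).
Scan 199·200^i mod 349 for i = 0, 1, …:
  i=0: 199   i=1: 14   i=2: 8   i=3: 204
Match at i=3, j=14: a = 3·19 + 14 = 71.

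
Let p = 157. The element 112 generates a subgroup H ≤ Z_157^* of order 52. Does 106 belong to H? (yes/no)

106 ∈ ⟨112⟩ iff 106^52 ≡ 1 (mod 157), since |⟨112⟩| = 52.
106^52 mod 157 = 144.
Since 144 ≠ 1, 106 does not lie in the subgroup.

no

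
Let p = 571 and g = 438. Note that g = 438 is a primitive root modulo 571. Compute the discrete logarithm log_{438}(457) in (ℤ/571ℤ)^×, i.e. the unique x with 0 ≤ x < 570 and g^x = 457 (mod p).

Baby-step giant-step with m = ceil(sqrt(570)) = 24.
Baby table (438^j mod 571 for j=0..23):
  0:1  1:438  2:559  3:454  4:144  5:262  6:556  7:282
  8:180  9:42  10:124  11:67  12:225  13:338  14:155  15:512
  16:424  17:137  18:51  19:69  20:530  21:314  22:492  23:229
Giant step factor: 438^(-24) ≡ 415 (mod 571).
Scan 457·415^i mod 571 for i = 0, 1, …:
  i=0: 457   i=1: 83   i=2: 185   i=3: 261
  i=4: 396   i=5: 463   i=6: 289   i=7: 25
  i=8: 97   i=9: 285     …   i=17: 43
  i=18: 144
Match at i=18, j=4: x = 18·24 + 4 = 436.

436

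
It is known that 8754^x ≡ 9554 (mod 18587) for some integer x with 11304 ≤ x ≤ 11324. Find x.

Compute 8754^11304 mod 18587 = 7289, then multiply by 8754 repeatedly:
  8754^11304=7289  8754^11305=17322  8754^11306=4042  8754^11307=12607  8754^11308=10659
  8754^11309=2146  8754^11310=13214  8754^11311=8455  8754^11312=1636  8754^11313=9554
Found 9554 at exponent 11313.

11313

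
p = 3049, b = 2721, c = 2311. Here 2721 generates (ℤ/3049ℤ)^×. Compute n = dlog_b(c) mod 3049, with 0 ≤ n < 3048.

341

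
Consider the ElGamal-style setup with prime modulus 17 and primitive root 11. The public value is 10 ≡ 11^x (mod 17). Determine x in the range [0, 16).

Successive powers of 11 modulo 17:
  11^0=1  11^1=11  11^2=2  11^3=5  11^4=4  11^5=10
So 11^5 ≡ 10 (mod 17), giving x = 5.

5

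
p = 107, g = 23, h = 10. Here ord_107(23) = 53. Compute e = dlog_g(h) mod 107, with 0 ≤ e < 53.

23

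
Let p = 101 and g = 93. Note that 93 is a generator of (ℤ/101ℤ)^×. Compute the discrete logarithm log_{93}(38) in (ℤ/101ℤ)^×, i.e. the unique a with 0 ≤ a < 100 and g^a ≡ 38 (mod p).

49

Baby-step giant-step with m = ceil(sqrt(100)) = 10.
Baby table (93^j mod 101 for j=0..9):
  0:1  1:93  2:64  3:94  4:56  5:57  6:49  7:12
  8:5  9:61
Giant step factor: 93^(-10) ≡ 6 (mod 101).
Scan 38·6^i mod 101 for i = 0, 1, …:
  i=0: 38   i=1: 26   i=2: 55   i=3: 27
  i=4: 61
Match at i=4, j=9: a = 4·10 + 9 = 49.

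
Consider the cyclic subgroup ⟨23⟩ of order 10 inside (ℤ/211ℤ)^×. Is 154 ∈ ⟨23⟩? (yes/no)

⟨23⟩ has order 10; its elements mod 211 are {1, 23, 55, 71, 104, 107, 140, 156, 188, 210}.
154 is not in this set.

no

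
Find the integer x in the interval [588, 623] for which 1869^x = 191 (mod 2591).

Compute 1869^588 mod 2591 = 545, then multiply by 1869 repeatedly:
  1869^588=545  1869^589=342  1869^590=1812  1869^591=191
Found 191 at exponent 591.

591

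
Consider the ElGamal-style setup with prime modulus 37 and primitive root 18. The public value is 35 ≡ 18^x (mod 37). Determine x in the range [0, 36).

35

Successive powers of 18 modulo 37:
  18^0=1  18^1=18  18^2=28  18^3=23  18^4=7  18^5=15
  18^6=11  18^7=13  18^8=12  18^9=31  18^10=3  18^11=17
  18^12=10  18^13=32  18^14=21  18^15=8  18^16=33  18^17=2
  18^18=36  18^19=19  18^20=9  18^21=14  18^22=30  18^23=22
  18^24=26  18^25=24  18^26=25  18^27=6  18^28=34  18^29=20
  18^30=27  18^31=5  18^32=16  18^33=29  18^34=4  18^35=35
So 18^35 ≡ 35 (mod 37), giving x = 35.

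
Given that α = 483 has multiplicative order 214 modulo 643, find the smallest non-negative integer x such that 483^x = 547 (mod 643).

207

Baby-step giant-step with m = ceil(sqrt(214)) = 15.
Baby table (483^j mod 643 for j=0..14):
  0:1  1:483  2:523  3:553  4:254  5:512  6:384  7:288
  8:216  9:162  10:443  11:493  12:209  13:639  14:640
Giant step factor: 483^(-15) ≡ 71 (mod 643).
Scan 547·71^i mod 643 for i = 0, 1, …:
  i=0: 547   i=1: 257   i=2: 243   i=3: 535
  i=4: 48   i=5: 193   i=6: 200   i=7: 54
  i=8: 619   i=9: 225   i=10: 543   i=11: 616
  i=12: 12   i=13: 209
Match at i=13, j=12: x = 13·15 + 12 = 207.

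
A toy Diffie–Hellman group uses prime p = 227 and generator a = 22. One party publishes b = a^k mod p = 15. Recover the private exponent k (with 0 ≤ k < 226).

189

Baby-step giant-step with m = ceil(sqrt(226)) = 16.
Baby table (22^j mod 227 for j=0..15):
  0:1  1:22  2:30  3:206  4:219  5:51  6:214  7:168
  8:64  9:46  10:104  11:18  12:169  13:86  14:76  15:83
Giant step factor: 22^(-16) ≡ 159 (mod 227).
Scan 15·159^i mod 227 for i = 0, 1, …:
  i=0: 15   i=1: 115   i=2: 125   i=3: 126
  i=4: 58   i=5: 142   i=6: 105   i=7: 124
  i=8: 194   i=9: 201   i=10: 179   i=11: 86
Match at i=11, j=13: k = 11·16 + 13 = 189.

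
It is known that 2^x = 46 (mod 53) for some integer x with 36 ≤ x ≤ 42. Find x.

40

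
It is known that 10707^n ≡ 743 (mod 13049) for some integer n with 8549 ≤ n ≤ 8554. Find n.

Compute 10707^8549 mod 13049 = 11015, then multiply by 10707 repeatedly:
  10707^8549=11015  10707^8550=743
Found 743 at exponent 8550.

8550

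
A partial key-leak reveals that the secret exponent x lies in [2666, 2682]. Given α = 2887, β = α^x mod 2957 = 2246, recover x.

2675

Compute 2887^2666 mod 2957 = 169, then multiply by 2887 repeatedly:
  2887^2666=169  2887^2667=2955  2887^2668=140  2887^2669=2028  2887^2670=2933
  2887^2671=1680  2887^2672=680  2887^2673=2669  2887^2674=2418  2887^2675=2246
Found 2246 at exponent 2675.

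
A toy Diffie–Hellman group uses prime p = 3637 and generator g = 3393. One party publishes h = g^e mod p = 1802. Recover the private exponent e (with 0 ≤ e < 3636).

Baby-step giant-step with m = ceil(sqrt(3636)) = 61.
Baby table (3393^j mod 3637 for j=0..60):
  0:1  1:3393  2:1344  3:3031  4:2384  5:224  6:3536  7:2822
  8:2462  9:3014  10:2895  11:2835  12:2927  13:2301  14:2291  15:1094
  16:2202  17:988  18:2607  19:367  20:1377  21:2253  22:3092  23:2048
  24:2194  25:2940  26:2766  27:1578  28:490  29:461  30:263  31:1294
  32:683  33:650  34:1428  35:720  36:2533  37:238  38:120  39:3453
  40:1252  41:20  42:2394  43:1421  44:2428  45:399  46:843  47:1617
  48:1885  49:1959  50:2088  51:3345  52:2145  53:348  54:2376  55:2176
  56:58  57:396  58:1575  59:1222  60:66
Giant step factor: 3393^(-61) ≡ 2106 (mod 3637).
Scan 1802·2106^i mod 3637 for i = 0, 1, …:
  i=0: 1802   i=1: 1621   i=2: 2320   i=3: 1429
  i=4: 1675   i=5: 3297   i=6: 449   i=7: 3611
  i=8: 3436   i=9: 2223     …   i=51: 1279
  i=52: 2194
Match at i=52, j=24: e = 52·61 + 24 = 3196.

3196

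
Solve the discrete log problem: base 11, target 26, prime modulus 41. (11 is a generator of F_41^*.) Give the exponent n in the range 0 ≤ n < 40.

19

Successive powers of 11 modulo 41:
  11^0=1  11^1=11  11^2=39  11^3=19  11^4=4  11^5=3
  11^6=33  11^7=35  11^8=16  11^9=12  11^10=9  11^11=17
  11^12=23  11^13=7  11^14=36  11^15=27  11^16=10  11^17=28
  11^18=21  11^19=26
So 11^19 ≡ 26 (mod 41), giving n = 19.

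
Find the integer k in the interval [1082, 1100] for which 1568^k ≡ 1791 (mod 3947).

1090

Compute 1568^1082 mod 3947 = 2291, then multiply by 1568 repeatedly:
  1568^1082=2291  1568^1083=518  1568^1084=3089  1568^1085=583  1568^1086=2387
  1568^1087=1060  1568^1088=393  1568^1089=492  1568^1090=1791
Found 1791 at exponent 1090.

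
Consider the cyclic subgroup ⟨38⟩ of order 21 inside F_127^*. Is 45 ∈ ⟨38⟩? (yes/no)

no

⟨38⟩ has order 21; its elements mod 127 are {1, 2, 4, 8, 16, 19, 25, 32, 38, 47, 50, 61, 64, 73, 76, 87, 94, 100, 107, 117, 122}.
45 is not in this set.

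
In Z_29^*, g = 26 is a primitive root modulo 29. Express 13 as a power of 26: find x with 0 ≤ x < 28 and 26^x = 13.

26

Successive powers of 26 modulo 29:
  26^0=1  26^1=26  26^2=9  26^3=2  26^4=23  26^5=18
  26^6=4  26^7=17  26^8=7  26^9=8  26^10=5  26^11=14
  26^12=16  26^13=10  26^14=28  26^15=3  26^16=20  26^17=27
  26^18=6  26^19=11  26^20=25  26^21=12  26^22=22  26^23=21
  26^24=24  26^25=15  26^26=13
So 26^26 ≡ 13 (mod 29), giving x = 26.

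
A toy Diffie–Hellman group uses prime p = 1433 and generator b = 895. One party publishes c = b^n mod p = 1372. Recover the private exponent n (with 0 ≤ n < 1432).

Baby-step giant-step with m = ceil(sqrt(1432)) = 38.
Baby table (895^j mod 1433 for j=0..37):
  0:1  1:895  2:1411  3:372  4:484  5:414  6:816  7:923
  8:677  9:1189  10:869  11:1069  12:944  13:843  14:727  15:83
  16:1202  17:1040  18:783  19:48  20:1403  21:377  22:660  23:304
  24:1243  25:477  26:1314  27:970  28:1185  29:155  30:1157  31:889
  32:340  33:504  34:1118  35:376  36:1198  37:326
Giant step factor: 895^(-38) ≡ 691 (mod 1433).
Scan 1372·691^i mod 1433 for i = 0, 1, …:
  i=0: 1372   i=1: 839   i=2: 817   i=3: 1378
  i=4: 686   i=5: 1136   i=6: 1125   i=7: 689
  i=8: 343   i=9: 568     …   i=28: 772
  i=29: 376
Match at i=29, j=35: n = 29·38 + 35 = 1137.

1137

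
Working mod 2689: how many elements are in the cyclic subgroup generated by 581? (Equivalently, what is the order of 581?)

1344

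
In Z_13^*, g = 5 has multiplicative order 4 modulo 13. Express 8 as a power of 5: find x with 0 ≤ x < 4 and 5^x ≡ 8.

3

Successive powers of 5 modulo 13:
  5^0=1  5^1=5  5^2=12  5^3=8
So 5^3 ≡ 8 (mod 13), giving x = 3.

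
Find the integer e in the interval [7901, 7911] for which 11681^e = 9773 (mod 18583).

7906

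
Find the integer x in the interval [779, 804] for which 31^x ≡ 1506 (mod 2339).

784

Compute 31^779 mod 2339 = 765, then multiply by 31 repeatedly:
  31^779=765  31^780=325  31^781=719  31^782=1238  31^783=954
  31^784=1506
Found 1506 at exponent 784.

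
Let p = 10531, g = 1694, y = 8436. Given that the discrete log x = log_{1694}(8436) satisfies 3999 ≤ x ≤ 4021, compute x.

Compute 1694^3999 mod 10531 = 10160, then multiply by 1694 repeatedly:
  1694^3999=10160  1694^4000=3386  1694^4001=7020  1694^4002=2381  1694^4003=41
  1694^4004=6268  1694^4005=2744  1694^4006=4165  1694^4007=10271  1694^4008=1862
  1694^4009=5459  1694^4010=1328  1694^4011=6529  1694^4012=2576  1694^4013=3910
  1694^4014=10072  1694^4015=1748  1694^4016=1901  1694^4017=8339  1694^4018=4195
  1694^4019=8436
Found 8436 at exponent 4019.

4019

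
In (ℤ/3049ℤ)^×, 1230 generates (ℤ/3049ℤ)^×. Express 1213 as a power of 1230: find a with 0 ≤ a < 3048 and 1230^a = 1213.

Baby-step giant-step with m = ceil(sqrt(3048)) = 56.
Baby table (1230^j mod 3049 for j=0..55):
  0:1  1:1230  2:596  3:1320  4:1532  5:78  6:1421  7:753
  8:2343  9:585  10:3035  11:1074  12:803  13:2863  14:2944  15:1957
  16:1449  17:1654  18:737  19:957  20:196  21:209  22:954  23:2604
  24:1470  25:43  26:1057  27:1236  28:1878  29:1847  30:305  31:123
  32:1889  33:132  34:763  35:2447  36:447  37:990  38:1149  39:1583
  40:1828  41:1327  42:995  43:1201  44:1514  45:2330  46:2889  47:1385
  48:2208  49:2230  50:1849  51:2765  52:1315  53:1480  54:147  55:919
Giant step factor: 1230^(-56) ≡ 750 (mod 3049).
Scan 1213·750^i mod 3049 for i = 0, 1, …:
  i=0: 1213   i=1: 1148   i=2: 1182   i=3: 2290
  i=4: 913   i=5: 1774   i=6: 1136   i=7: 1329
  i=8: 2776   i=9: 2582     …   i=47: 223
  i=48: 2604
Match at i=48, j=23: a = 48·56 + 23 = 2711.

2711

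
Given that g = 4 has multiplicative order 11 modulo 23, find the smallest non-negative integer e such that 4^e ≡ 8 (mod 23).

7

Successive powers of 4 modulo 23:
  4^0=1  4^1=4  4^2=16  4^3=18  4^4=3  4^5=12
  4^6=2  4^7=8
So 4^7 ≡ 8 (mod 23), giving e = 7.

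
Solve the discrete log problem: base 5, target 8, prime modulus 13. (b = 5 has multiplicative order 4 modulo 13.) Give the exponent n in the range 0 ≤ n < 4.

Successive powers of 5 modulo 13:
  5^0=1  5^1=5  5^2=12  5^3=8
So 5^3 ≡ 8 (mod 13), giving n = 3.

3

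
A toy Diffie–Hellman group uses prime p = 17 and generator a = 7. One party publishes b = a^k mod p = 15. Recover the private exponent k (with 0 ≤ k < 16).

Successive powers of 7 modulo 17:
  7^0=1  7^1=7  7^2=15
So 7^2 ≡ 15 (mod 17), giving k = 2.

2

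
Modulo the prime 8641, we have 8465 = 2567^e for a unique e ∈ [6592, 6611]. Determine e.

Compute 2567^6592 mod 8641 = 1660, then multiply by 2567 repeatedly:
  2567^6592=1660  2567^6593=1207  2567^6594=4891  2567^6595=8465
Found 8465 at exponent 6595.

6595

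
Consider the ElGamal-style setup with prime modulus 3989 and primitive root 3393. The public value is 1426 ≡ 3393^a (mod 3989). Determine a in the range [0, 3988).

349

Baby-step giant-step with m = ceil(sqrt(3988)) = 64.
Baby table (3393^j mod 3989 for j=0..63):
  0:1  1:3393  2:195  3:3450  4:2124  5:2598  6:3313  7:7
  8:3806  9:1365  10:216  11:2901  12:2230  13:3246  14:49  15:2708
  16:1577  17:1512  18:362  19:3643  20:2777  21:343  22:3000  23:3061
  24:2606  25:2534  26:1567  27:3483  28:2401  29:1055  30:1482  31:2286
  32:1782  33:2991  34:447  35:851  36:3396  37:2396  38:46  39:507
  40:992  41:3129  42:1968  43:3827  44:816  45:322  46:3549  47:2955
  48:1958  49:1809  50:2855  51:1723  52:2254  53:909  54:740  55:1739
  56:696  57:40  58:94  59:3811  60:2374  61:1191  62:206  63:883
Giant step factor: 3393^(-64) ≡ 3006 (mod 3989).
Scan 1426·3006^i mod 3989 for i = 0, 1, …:
  i=0: 1426   i=1: 2370   i=2: 3855   i=3: 85
  i=4: 214   i=5: 1055
Match at i=5, j=29: a = 5·64 + 29 = 349.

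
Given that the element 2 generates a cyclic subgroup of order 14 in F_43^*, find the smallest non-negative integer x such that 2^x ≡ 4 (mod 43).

2

Successive powers of 2 modulo 43:
  2^0=1  2^1=2  2^2=4
So 2^2 ≡ 4 (mod 43), giving x = 2.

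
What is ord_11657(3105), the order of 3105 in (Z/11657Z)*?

The order of 3105 must divide p − 1 = 11656 = 2^3 · 31 · 47.
Divisors: 1, 2, 4, 8, 31, 47, 62, 94, 124, 188, 248, 376, 1457, 2914, 5828, 11656.
Check each in increasing order: 3105^1 ≡ 3105;  3105^2 ≡ 686;  3105^4 ≡ 4316;  3105^8 ≡ 11627;  3105^31 ≡ 2795;  3105^47 ≡ 9245;  3105^62 ≡ 1835;  3105^94 ≡ 901;  3105^124 ≡ 10009;  3105^188 ≡ 7468;  3105^248 ≡ 11480;  3105^376 ≡ 3936;  3105^1457 ≡ 1782;  3105^2914 ≡ 4820;  3105^5828 ≡ 11656;  3105^11656 ≡ 1.
Smallest exponent giving 1 is 11656.

11656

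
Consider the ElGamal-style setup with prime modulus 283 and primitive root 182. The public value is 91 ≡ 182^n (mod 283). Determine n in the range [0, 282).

Baby-step giant-step with m = ceil(sqrt(282)) = 17.
Baby table (182^j mod 283 for j=0..16):
  0:1  1:182  2:13  3:102  4:169  5:194  6:216  7:258
  8:261  9:241  10:280  11:20  12:244  13:260  14:59  15:267
  16:201
Giant step factor: 182^(-17) ≡ 200 (mod 283).
Scan 91·200^i mod 283 for i = 0, 1, …:
  i=0: 91   i=1: 88   i=2: 54   i=3: 46
  i=4: 144   i=5: 217   i=6: 101   i=7: 107
  i=8: 175   i=9: 191     …   i=13: 69
  i=14: 216
Match at i=14, j=6: n = 14·17 + 6 = 244.

244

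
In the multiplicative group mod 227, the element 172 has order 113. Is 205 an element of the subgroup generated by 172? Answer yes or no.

yes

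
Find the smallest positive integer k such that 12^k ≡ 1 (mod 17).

16

The order of 12 must divide p − 1 = 16 = 2^4.
Divisors: 1, 2, 4, 8, 16.
Check each in increasing order: 12^1 ≡ 12;  12^2 ≡ 8;  12^4 ≡ 13;  12^8 ≡ 16;  12^16 ≡ 1.
Smallest exponent giving 1 is 16.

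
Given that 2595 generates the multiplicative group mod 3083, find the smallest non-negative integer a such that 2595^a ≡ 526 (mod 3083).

Baby-step giant-step with m = ceil(sqrt(3082)) = 56.
Baby table (2595^j mod 3083 for j=0..55):
  0:1  1:2595  2:753  3:2496  4:2820  5:1941  6:2356  7:231
  8:1343  9:1295  10:55  11:907  12:1336  13:1628  14:950  15:1933
  16:94  17:373  18:2956  19:316  20:3025  21:557  22:2571  23:133
  24:2922  25:1493  26:2087  27:2017  28:2264  29:1965  30:2976  31:2888
  32:2670  33:1149  34:394  35:1957  36:714  37:3030  38:1200  39:170
  40:281  41:1607  42:1949  43:1535  44:89  45:2813  46:2274  47:168
  48:1257  49:101  50:40  51:2061  52:2373  53:1184  54:1812  55:565
Giant step factor: 2595^(-56) ≡ 1767 (mod 3083).
Scan 526·1767^i mod 3083 for i = 0, 1, …:
  i=0: 526   i=1: 1459   i=2: 665   i=3: 432
  i=4: 1843   i=5: 933   i=6: 2289   i=7: 2850
  i=8: 1411   i=9: 2173     …   i=48: 1309
  i=49: 753
Match at i=49, j=2: a = 49·56 + 2 = 2746.

2746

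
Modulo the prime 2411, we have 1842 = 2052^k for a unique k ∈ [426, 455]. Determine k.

426

Compute 2052^426 mod 2411 = 1842, then multiply by 2052 repeatedly:
  2052^426=1842
Found 1842 at exponent 426.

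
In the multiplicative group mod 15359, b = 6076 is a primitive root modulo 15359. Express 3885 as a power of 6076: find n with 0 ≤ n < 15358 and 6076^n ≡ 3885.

Baby-step giant-step with m = ceil(sqrt(15358)) = 124.
Baby table (6076^j mod 15359 for j=0..123):
  0:1  1:6076  2:10099  3:2319  4:6041  5:12465  6:2111  7:1671
  8:697  9:11247  10:4581  11:3648  12:2211  13:10270  14:12262  15:12762
  16:9680  17:6069  18:13644  19:8421  20:5167  21:896  22:7010  23:2253
  24:4359  25:6368  26:2647  27:2299  28:7393  29:10152  30:1808  31:3723
  32:12500  33:15104  34:1879  35:5067  36:7656  37:10804  38:738  39:14619
  40:3947  41:6573  42:4148  43:14488  44:6659  45:4478  46:7539  47:6426
  48:1798  49:4399  50:3664  51:7273  52:2905  53:3289  54:1905  55:9453
  56:9127  57:9662  58:4214  59:811  60:12756  61:3942  62:6911  63:15089
  64:2893  65:7172  66:3589  67:12343  68:13430  69:13672  70:9600  71:11477
  72:4392  73:7209  74:13375  75:2031  76:7079  77:6804  78:10035  79:12789
  80:4783  81:2280  82:14821  83:2579  84:3824  85:11816  86:6050  87:5713
  88:848  89:7183  90:8989  91:560  92:8221  93:3328  94:8484  95:3980
  96:7414  97:14876  98:14220  99:6345  100:1130  101:407  102:133  103:9440
  104:6934  105:1247  106:4785  107:14432  108:4301  109:7217  110:547  111:6028
  112:10272  113:9055  114:2242  115:14318  116:2792  117:7856  118:12643  119:8509
  120:2290  121:14145  122:11415  123:11655
Giant step factor: 6076^(-124) ≡ 6350 (mod 15359).
Scan 3885·6350^i mod 15359 for i = 0, 1, …:
  i=0: 3885   i=1: 3196   i=2: 5361   i=3: 6806
  i=4: 13233   i=5: 461   i=6: 9140   i=7: 12698
  i=8: 12909   i=9: 1167     …   i=107: 1300
  i=108: 7217
Match at i=108, j=109: n = 108·124 + 109 = 13501.

13501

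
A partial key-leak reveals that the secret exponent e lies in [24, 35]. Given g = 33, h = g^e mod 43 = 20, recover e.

Compute 33^24 mod 43 = 11, then multiply by 33 repeatedly:
  33^24=11  33^25=19  33^26=25  33^27=8  33^28=6
  33^29=26  33^30=41  33^31=20
Found 20 at exponent 31.

31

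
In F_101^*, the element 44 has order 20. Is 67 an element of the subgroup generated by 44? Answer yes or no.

67 ∈ ⟨44⟩ iff 67^20 ≡ 1 (mod 101), since |⟨44⟩| = 20.
67^20 mod 101 = 95.
Since 95 ≠ 1, 67 does not lie in the subgroup.

no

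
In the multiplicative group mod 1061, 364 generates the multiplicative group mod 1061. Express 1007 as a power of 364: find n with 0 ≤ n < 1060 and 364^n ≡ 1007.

Baby-step giant-step with m = ceil(sqrt(1060)) = 33.
Baby table (364^j mod 1061 for j=0..32):
  0:1  1:364  2:932  3:789  4:726  5:75  6:775  7:935
  8:820  9:339  10:320  11:831  12:99  13:1023  14:1022  15:658
  16:787  17:1059  18:333  19:258  20:544  21:670  22:911  23:572
  24:252  25:482  26:383  27:421  28:460  29:863  30:76  31:78
  32:806
Giant step factor: 364^(-33) ≡ 91 (mod 1061).
Scan 1007·91^i mod 1061 for i = 0, 1, …:
  i=0: 1007   i=1: 391   i=2: 568   i=3: 760
  i=4: 195   i=5: 769   i=6: 1014   i=7: 1028
  i=8: 180   i=9: 465     …   i=16: 461
  i=17: 572
Match at i=17, j=23: n = 17·33 + 23 = 584.

584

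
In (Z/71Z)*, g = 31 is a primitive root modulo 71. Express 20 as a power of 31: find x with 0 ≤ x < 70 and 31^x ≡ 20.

10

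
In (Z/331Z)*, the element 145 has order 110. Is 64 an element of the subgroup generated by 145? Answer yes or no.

yes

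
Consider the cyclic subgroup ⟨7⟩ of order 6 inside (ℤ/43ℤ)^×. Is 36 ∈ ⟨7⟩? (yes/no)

36 ∈ ⟨7⟩ iff 36^6 ≡ 1 (mod 43), since |⟨7⟩| = 6.
36^6 mod 43 = 1.
Since 1 = 1, 36 lies in the subgroup.

yes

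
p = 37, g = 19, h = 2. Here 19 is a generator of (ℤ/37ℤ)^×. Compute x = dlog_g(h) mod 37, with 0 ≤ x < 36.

35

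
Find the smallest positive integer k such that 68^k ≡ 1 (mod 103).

51

The order of 68 must divide p − 1 = 102 = 2 · 3 · 17.
Divisors: 1, 2, 3, 6, 17, 34, 51, 102.
Check each in increasing order: 68^1 ≡ 68;  68^2 ≡ 92;  68^3 ≡ 76;  68^6 ≡ 8;  68^17 ≡ 56;  68^34 ≡ 46;  68^51 ≡ 1.
Smallest exponent giving 1 is 51.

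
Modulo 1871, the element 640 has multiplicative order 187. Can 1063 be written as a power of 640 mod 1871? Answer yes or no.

no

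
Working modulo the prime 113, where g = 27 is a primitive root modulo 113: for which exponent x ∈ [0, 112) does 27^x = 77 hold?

Baby-step giant-step with m = ceil(sqrt(112)) = 11.
Baby table (27^j mod 113 for j=0..10):
  0:1  1:27  2:51  3:21  4:2  5:54  6:102  7:42
  8:4  9:108  10:91
Giant step factor: 27^(-11) ≡ 74 (mod 113).
Scan 77·74^i mod 113 for i = 0, 1, …:
  i=0: 77   i=1: 48   i=2: 49   i=3: 10
  i=4: 62   i=5: 68   i=6: 60   i=7: 33
  i=8: 69   i=9: 21
Match at i=9, j=3: x = 9·11 + 3 = 102.

102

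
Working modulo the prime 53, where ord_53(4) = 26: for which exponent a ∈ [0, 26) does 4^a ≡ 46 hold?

20

Successive powers of 4 modulo 53:
  4^0=1  4^1=4  4^2=16  4^3=11  4^4=44  4^5=17
  4^6=15  4^7=7  4^8=28  4^9=6  4^10=24  4^11=43
  4^12=13  4^13=52  4^14=49  4^15=37  4^16=42  4^17=9
  4^18=36  4^19=38  4^20=46
So 4^20 ≡ 46 (mod 53), giving a = 20.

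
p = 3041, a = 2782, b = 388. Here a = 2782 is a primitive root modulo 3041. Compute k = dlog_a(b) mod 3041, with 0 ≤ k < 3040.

1451

Baby-step giant-step with m = ceil(sqrt(3040)) = 56.
Baby table (2782^j mod 3041 for j=0..55):
  0:1  1:2782  2:179  3:2295  4:1631  5:270  6:13  7:2715
  8:2327  9:2466  10:2957  11:469  12:169  13:1844  14:2882  15:1648
  16:1949  17:15  18:2197  19:2685  20:974  21:137  22:1009  23:195
  24:1192  25:1454  26:498  27:1781  28:953  29:2535  30:291  31:656
  32:392  33:1866  34:225  35:2545  36:742  37:2446  38:2055  39:2971
  40:2925  41:2675  42:523  43:1388  44:2387  45:2131  46:1533  47:1324
  48:717  49:2839  50:621  51:334  52:1683  53:2007  54:198  55:415
Giant step factor: 2782^(-56) ≡ 2204 (mod 3041).
Scan 388·2204^i mod 3041 for i = 0, 1, …:
  i=0: 388   i=1: 631   i=2: 987   i=3: 1033
  i=4: 2064   i=5: 2761   i=6: 203   i=7: 385
  i=8: 101   i=9: 611     …   i=24: 2056
  i=25: 334
Match at i=25, j=51: k = 25·56 + 51 = 1451.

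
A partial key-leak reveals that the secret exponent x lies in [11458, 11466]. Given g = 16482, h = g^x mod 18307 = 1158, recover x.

Compute 16482^11458 mod 18307 = 1322, then multiply by 16482 repeatedly:
  16482^11458=1322  16482^11459=3874  16482^11460=14759  16482^11461=12729  16482^11462=1158
Found 1158 at exponent 11462.

11462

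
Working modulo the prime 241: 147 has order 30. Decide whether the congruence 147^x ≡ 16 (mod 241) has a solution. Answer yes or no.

yes

16 ∈ ⟨147⟩ iff 16^30 ≡ 1 (mod 241), since |⟨147⟩| = 30.
16^30 mod 241 = 1.
Since 1 = 1, 16 lies in the subgroup.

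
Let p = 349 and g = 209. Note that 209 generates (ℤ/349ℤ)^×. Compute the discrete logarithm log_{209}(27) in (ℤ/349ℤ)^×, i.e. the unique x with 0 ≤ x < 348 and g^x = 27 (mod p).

Baby-step giant-step with m = ceil(sqrt(348)) = 19.
Baby table (209^j mod 349 for j=0..18):
  0:1  1:209  2:56  3:187  4:344  5:2  6:69  7:112
  8:25  9:339  10:4  11:138  12:224  13:50  14:329  15:8
  16:276  17:99  18:100
Giant step factor: 209^(-19) ≡ 253 (mod 349).
Scan 27·253^i mod 349 for i = 0, 1, …:
  i=0: 27   i=1: 200   i=2: 344
Match at i=2, j=4: x = 2·19 + 4 = 42.

42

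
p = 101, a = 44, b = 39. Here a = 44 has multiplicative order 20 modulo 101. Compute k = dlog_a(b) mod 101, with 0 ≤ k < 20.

9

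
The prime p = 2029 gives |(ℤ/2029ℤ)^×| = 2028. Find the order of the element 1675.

1014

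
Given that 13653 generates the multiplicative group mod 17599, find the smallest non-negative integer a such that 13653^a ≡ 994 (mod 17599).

Baby-step giant-step with m = ceil(sqrt(17598)) = 133.
Baby table (13653^j mod 17599 for j=0..132):
  0:1  1:13653  2:13400  3:8595  4:15002  5:5144  6:11022  7:11916
  8:3992  9:16272  10:9439  11:10789  12:16186  13:14414  14:2324  15:16174
  16:8969  17:17514  18:1029  19:4935  20:8583  21:9557  22:2735  23:13476
  24:7882  25:12660  26:7201  27:7239  28:15682  29:14511  30:6740  31:13648
  32:15531  33:11991  34:7225  35:530  36:2901  37:9603  38:14808  39:13911
  40:16074  41:16391  42:15038  43:3880  44:650  45:4554  46:16094  47:7867
  48:1454  49:17389  50:1507  51:1840  52:7747  53:17400  54:10898  55:8448
  56:14297  57:6432  58:14685  59:6497  60:4581  61:15146  62:88  63:4732
  64:67  65:17202  66:251  67:12697  68:1991  69:10267  70:16915  71:6417
  72:3479  73:16685  74:16448  75:1304  76:10923  77:15392  78:14916  79:10119
  80:2557  81:11904  82:16146  83:13863  84:11893  85:6755  86:7255  87:5343
  88:124  89:3468  90:7294  91:9840  92:12353  93:4292  94:11605  95:16867
  96:2236  97:11442  98:8902  99:312  100:778  101:9837  102:6592  103:16889
  104:3419  105:7059  106:4403  107:13574  108:8352  109:5935  110:4759  111:16718
  112:9423  113:3529  114:12974  115:87  116:8678  117:4266  118:8607  119:2848
  120:7553  121:8568  122:15950  123:12923  124:7744  125:11639  126:5896  127:262
  128:4489  129:8599  130:16817  131:5947  132:10204
Giant step factor: 13653^(-133) ≡ 5540 (mod 17599).
Scan 994·5540^i mod 17599 for i = 0, 1, …:
  i=0: 994   i=1: 15872   i=2: 6276   i=3: 11015
  i=4: 7367   i=5: 1099   i=6: 16805   i=7: 990
  i=8: 11311   i=9: 10500     …   i=28: 5829
  i=29: 16094
Match at i=29, j=46: a = 29·133 + 46 = 3903.

3903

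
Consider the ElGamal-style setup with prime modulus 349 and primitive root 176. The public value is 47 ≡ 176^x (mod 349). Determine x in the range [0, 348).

3

Successive powers of 176 modulo 349:
  176^0=1  176^1=176  176^2=264  176^3=47
So 176^3 ≡ 47 (mod 349), giving x = 3.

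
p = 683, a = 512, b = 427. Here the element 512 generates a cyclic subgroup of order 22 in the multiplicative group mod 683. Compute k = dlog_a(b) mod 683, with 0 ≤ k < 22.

7

Successive powers of 512 modulo 683:
  512^0=1  512^1=512  512^2=555  512^3=32  512^4=675  512^5=2
  512^6=341  512^7=427
So 512^7 ≡ 427 (mod 683), giving k = 7.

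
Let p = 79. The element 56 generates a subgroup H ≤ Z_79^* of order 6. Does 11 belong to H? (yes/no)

no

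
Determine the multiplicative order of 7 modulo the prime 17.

16

The order of 7 must divide p − 1 = 16 = 2^4.
Divisors: 1, 2, 4, 8, 16.
Check each in increasing order: 7^1 ≡ 7;  7^2 ≡ 15;  7^4 ≡ 4;  7^8 ≡ 16;  7^16 ≡ 1.
Smallest exponent giving 1 is 16.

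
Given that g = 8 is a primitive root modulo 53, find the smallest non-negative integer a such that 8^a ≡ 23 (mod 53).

13

Baby-step giant-step with m = ceil(sqrt(52)) = 8.
Baby table (8^j mod 53 for j=0..7):
  0:1  1:8  2:11  3:35  4:15  5:14  6:6  7:48
Giant step factor: 8^(-8) ≡ 49 (mod 53).
Scan 23·49^i mod 53 for i = 0, 1, …:
  i=0: 23   i=1: 14
Match at i=1, j=5: a = 1·8 + 5 = 13.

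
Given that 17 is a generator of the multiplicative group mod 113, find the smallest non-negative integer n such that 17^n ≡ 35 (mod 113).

Baby-step giant-step with m = ceil(sqrt(112)) = 11.
Baby table (17^j mod 113 for j=0..10):
  0:1  1:17  2:63  3:54  4:14  5:12  6:91  7:78
  8:83  9:55  10:31
Giant step factor: 17^(-11) ≡ 110 (mod 113).
Scan 35·110^i mod 113 for i = 0, 1, …:
  i=0: 35   i=1: 8   i=2: 89   i=3: 72
  i=4: 10   i=5: 83
Match at i=5, j=8: n = 5·11 + 8 = 63.

63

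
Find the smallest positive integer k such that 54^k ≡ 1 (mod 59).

The order of 54 must divide p − 1 = 58 = 2 · 29.
Divisors: 1, 2, 29, 58.
Check each in increasing order: 54^1 ≡ 54;  54^2 ≡ 25;  54^29 ≡ 58;  54^58 ≡ 1.
Smallest exponent giving 1 is 58.

58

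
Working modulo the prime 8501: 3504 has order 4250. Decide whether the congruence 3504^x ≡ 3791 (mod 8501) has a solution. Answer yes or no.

3791 ∈ ⟨3504⟩ iff 3791^4250 ≡ 1 (mod 8501), since |⟨3504⟩| = 4250.
3791^4250 mod 8501 = 8500.
Since 8500 ≠ 1, 3791 does not lie in the subgroup.

no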